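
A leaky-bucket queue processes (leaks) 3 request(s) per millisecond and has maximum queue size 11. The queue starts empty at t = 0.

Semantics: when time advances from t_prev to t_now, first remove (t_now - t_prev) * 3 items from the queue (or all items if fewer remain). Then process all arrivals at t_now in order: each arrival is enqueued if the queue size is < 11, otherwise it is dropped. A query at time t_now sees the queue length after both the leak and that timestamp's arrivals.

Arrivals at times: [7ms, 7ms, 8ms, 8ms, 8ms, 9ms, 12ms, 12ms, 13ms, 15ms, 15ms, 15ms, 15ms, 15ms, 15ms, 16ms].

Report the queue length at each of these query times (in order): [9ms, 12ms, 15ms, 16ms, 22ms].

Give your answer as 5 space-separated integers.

Queue lengths at query times:
  query t=9ms: backlog = 1
  query t=12ms: backlog = 2
  query t=15ms: backlog = 6
  query t=16ms: backlog = 4
  query t=22ms: backlog = 0

Answer: 1 2 6 4 0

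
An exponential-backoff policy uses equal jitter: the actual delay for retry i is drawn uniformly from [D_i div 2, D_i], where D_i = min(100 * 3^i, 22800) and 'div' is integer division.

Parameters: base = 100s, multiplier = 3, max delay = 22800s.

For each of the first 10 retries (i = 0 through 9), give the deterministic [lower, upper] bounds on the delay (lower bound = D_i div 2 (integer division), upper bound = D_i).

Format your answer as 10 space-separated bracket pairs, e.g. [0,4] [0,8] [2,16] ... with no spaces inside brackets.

Computing bounds per retry:
  i=0: D_i=min(100*3^0,22800)=100, bounds=[50,100]
  i=1: D_i=min(100*3^1,22800)=300, bounds=[150,300]
  i=2: D_i=min(100*3^2,22800)=900, bounds=[450,900]
  i=3: D_i=min(100*3^3,22800)=2700, bounds=[1350,2700]
  i=4: D_i=min(100*3^4,22800)=8100, bounds=[4050,8100]
  i=5: D_i=min(100*3^5,22800)=22800, bounds=[11400,22800]
  i=6: D_i=min(100*3^6,22800)=22800, bounds=[11400,22800]
  i=7: D_i=min(100*3^7,22800)=22800, bounds=[11400,22800]
  i=8: D_i=min(100*3^8,22800)=22800, bounds=[11400,22800]
  i=9: D_i=min(100*3^9,22800)=22800, bounds=[11400,22800]

Answer: [50,100] [150,300] [450,900] [1350,2700] [4050,8100] [11400,22800] [11400,22800] [11400,22800] [11400,22800] [11400,22800]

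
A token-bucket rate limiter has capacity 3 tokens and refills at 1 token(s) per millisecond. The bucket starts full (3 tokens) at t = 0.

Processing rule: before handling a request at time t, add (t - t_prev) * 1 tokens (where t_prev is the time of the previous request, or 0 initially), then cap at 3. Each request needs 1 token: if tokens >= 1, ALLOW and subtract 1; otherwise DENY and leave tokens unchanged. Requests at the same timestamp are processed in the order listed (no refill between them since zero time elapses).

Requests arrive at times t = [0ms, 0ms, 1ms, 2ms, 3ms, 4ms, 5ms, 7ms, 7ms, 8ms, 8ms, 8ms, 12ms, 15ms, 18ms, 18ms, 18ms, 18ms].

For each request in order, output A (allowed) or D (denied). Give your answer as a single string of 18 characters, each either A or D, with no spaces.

Answer: AAAAAAAAAAADAAAAAD

Derivation:
Simulating step by step:
  req#1 t=0ms: ALLOW
  req#2 t=0ms: ALLOW
  req#3 t=1ms: ALLOW
  req#4 t=2ms: ALLOW
  req#5 t=3ms: ALLOW
  req#6 t=4ms: ALLOW
  req#7 t=5ms: ALLOW
  req#8 t=7ms: ALLOW
  req#9 t=7ms: ALLOW
  req#10 t=8ms: ALLOW
  req#11 t=8ms: ALLOW
  req#12 t=8ms: DENY
  req#13 t=12ms: ALLOW
  req#14 t=15ms: ALLOW
  req#15 t=18ms: ALLOW
  req#16 t=18ms: ALLOW
  req#17 t=18ms: ALLOW
  req#18 t=18ms: DENY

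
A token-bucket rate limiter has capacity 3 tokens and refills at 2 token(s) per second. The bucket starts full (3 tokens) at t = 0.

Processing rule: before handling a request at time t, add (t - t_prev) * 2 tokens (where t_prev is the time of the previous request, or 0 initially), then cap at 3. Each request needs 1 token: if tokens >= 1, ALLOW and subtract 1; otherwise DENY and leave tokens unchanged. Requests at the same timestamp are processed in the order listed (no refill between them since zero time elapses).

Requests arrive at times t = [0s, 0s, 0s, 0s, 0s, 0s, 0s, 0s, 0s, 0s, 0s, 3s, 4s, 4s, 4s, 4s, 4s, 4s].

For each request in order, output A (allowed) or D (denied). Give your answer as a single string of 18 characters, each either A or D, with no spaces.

Answer: AAADDDDDDDDAAAADDD

Derivation:
Simulating step by step:
  req#1 t=0s: ALLOW
  req#2 t=0s: ALLOW
  req#3 t=0s: ALLOW
  req#4 t=0s: DENY
  req#5 t=0s: DENY
  req#6 t=0s: DENY
  req#7 t=0s: DENY
  req#8 t=0s: DENY
  req#9 t=0s: DENY
  req#10 t=0s: DENY
  req#11 t=0s: DENY
  req#12 t=3s: ALLOW
  req#13 t=4s: ALLOW
  req#14 t=4s: ALLOW
  req#15 t=4s: ALLOW
  req#16 t=4s: DENY
  req#17 t=4s: DENY
  req#18 t=4s: DENY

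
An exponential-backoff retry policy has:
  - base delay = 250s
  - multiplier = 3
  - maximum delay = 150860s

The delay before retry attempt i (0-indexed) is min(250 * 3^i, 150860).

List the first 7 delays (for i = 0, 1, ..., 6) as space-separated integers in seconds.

Answer: 250 750 2250 6750 20250 60750 150860

Derivation:
Computing each delay:
  i=0: min(250*3^0, 150860) = 250
  i=1: min(250*3^1, 150860) = 750
  i=2: min(250*3^2, 150860) = 2250
  i=3: min(250*3^3, 150860) = 6750
  i=4: min(250*3^4, 150860) = 20250
  i=5: min(250*3^5, 150860) = 60750
  i=6: min(250*3^6, 150860) = 150860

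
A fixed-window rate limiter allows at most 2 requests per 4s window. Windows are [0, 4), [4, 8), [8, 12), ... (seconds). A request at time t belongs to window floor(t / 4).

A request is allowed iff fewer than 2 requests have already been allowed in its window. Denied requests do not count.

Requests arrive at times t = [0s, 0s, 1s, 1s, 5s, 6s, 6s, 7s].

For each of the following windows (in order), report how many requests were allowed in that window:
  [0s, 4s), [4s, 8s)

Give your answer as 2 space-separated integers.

Answer: 2 2

Derivation:
Processing requests:
  req#1 t=0s (window 0): ALLOW
  req#2 t=0s (window 0): ALLOW
  req#3 t=1s (window 0): DENY
  req#4 t=1s (window 0): DENY
  req#5 t=5s (window 1): ALLOW
  req#6 t=6s (window 1): ALLOW
  req#7 t=6s (window 1): DENY
  req#8 t=7s (window 1): DENY

Allowed counts by window: 2 2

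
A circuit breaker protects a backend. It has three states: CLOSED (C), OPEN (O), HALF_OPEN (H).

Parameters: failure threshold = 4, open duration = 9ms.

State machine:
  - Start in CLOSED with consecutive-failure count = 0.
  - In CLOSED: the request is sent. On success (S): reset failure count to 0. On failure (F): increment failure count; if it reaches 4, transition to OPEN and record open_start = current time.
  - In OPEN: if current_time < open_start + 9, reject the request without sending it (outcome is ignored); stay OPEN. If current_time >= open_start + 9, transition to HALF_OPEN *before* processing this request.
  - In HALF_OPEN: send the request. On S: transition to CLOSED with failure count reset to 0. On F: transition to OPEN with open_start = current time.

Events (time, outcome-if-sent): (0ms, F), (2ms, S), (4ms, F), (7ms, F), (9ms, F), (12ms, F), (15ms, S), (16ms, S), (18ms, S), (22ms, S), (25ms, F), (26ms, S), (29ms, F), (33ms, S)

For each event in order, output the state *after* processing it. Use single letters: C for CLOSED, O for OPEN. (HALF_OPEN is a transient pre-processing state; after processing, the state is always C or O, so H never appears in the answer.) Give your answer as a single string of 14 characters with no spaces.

State after each event:
  event#1 t=0ms outcome=F: state=CLOSED
  event#2 t=2ms outcome=S: state=CLOSED
  event#3 t=4ms outcome=F: state=CLOSED
  event#4 t=7ms outcome=F: state=CLOSED
  event#5 t=9ms outcome=F: state=CLOSED
  event#6 t=12ms outcome=F: state=OPEN
  event#7 t=15ms outcome=S: state=OPEN
  event#8 t=16ms outcome=S: state=OPEN
  event#9 t=18ms outcome=S: state=OPEN
  event#10 t=22ms outcome=S: state=CLOSED
  event#11 t=25ms outcome=F: state=CLOSED
  event#12 t=26ms outcome=S: state=CLOSED
  event#13 t=29ms outcome=F: state=CLOSED
  event#14 t=33ms outcome=S: state=CLOSED

Answer: CCCCCOOOOCCCCC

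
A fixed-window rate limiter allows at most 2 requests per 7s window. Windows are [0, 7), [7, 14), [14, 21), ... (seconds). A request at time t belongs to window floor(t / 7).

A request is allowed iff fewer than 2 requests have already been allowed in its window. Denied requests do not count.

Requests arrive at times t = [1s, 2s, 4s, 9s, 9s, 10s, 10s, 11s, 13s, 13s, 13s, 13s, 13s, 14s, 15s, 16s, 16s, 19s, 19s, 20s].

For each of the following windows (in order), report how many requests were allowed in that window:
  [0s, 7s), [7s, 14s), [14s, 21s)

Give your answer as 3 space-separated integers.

Processing requests:
  req#1 t=1s (window 0): ALLOW
  req#2 t=2s (window 0): ALLOW
  req#3 t=4s (window 0): DENY
  req#4 t=9s (window 1): ALLOW
  req#5 t=9s (window 1): ALLOW
  req#6 t=10s (window 1): DENY
  req#7 t=10s (window 1): DENY
  req#8 t=11s (window 1): DENY
  req#9 t=13s (window 1): DENY
  req#10 t=13s (window 1): DENY
  req#11 t=13s (window 1): DENY
  req#12 t=13s (window 1): DENY
  req#13 t=13s (window 1): DENY
  req#14 t=14s (window 2): ALLOW
  req#15 t=15s (window 2): ALLOW
  req#16 t=16s (window 2): DENY
  req#17 t=16s (window 2): DENY
  req#18 t=19s (window 2): DENY
  req#19 t=19s (window 2): DENY
  req#20 t=20s (window 2): DENY

Allowed counts by window: 2 2 2

Answer: 2 2 2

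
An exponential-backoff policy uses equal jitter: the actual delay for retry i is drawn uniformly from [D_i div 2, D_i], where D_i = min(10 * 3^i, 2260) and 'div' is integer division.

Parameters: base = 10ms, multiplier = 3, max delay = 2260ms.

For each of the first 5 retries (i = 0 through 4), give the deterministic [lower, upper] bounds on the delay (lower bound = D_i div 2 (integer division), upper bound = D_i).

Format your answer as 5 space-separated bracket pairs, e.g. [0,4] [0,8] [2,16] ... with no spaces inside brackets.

Computing bounds per retry:
  i=0: D_i=min(10*3^0,2260)=10, bounds=[5,10]
  i=1: D_i=min(10*3^1,2260)=30, bounds=[15,30]
  i=2: D_i=min(10*3^2,2260)=90, bounds=[45,90]
  i=3: D_i=min(10*3^3,2260)=270, bounds=[135,270]
  i=4: D_i=min(10*3^4,2260)=810, bounds=[405,810]

Answer: [5,10] [15,30] [45,90] [135,270] [405,810]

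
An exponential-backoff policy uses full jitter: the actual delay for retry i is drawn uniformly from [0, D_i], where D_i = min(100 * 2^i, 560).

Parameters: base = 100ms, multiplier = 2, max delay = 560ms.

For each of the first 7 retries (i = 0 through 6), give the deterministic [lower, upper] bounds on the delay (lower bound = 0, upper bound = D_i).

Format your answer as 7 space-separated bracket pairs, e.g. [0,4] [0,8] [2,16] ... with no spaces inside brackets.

Computing bounds per retry:
  i=0: D_i=min(100*2^0,560)=100, bounds=[0,100]
  i=1: D_i=min(100*2^1,560)=200, bounds=[0,200]
  i=2: D_i=min(100*2^2,560)=400, bounds=[0,400]
  i=3: D_i=min(100*2^3,560)=560, bounds=[0,560]
  i=4: D_i=min(100*2^4,560)=560, bounds=[0,560]
  i=5: D_i=min(100*2^5,560)=560, bounds=[0,560]
  i=6: D_i=min(100*2^6,560)=560, bounds=[0,560]

Answer: [0,100] [0,200] [0,400] [0,560] [0,560] [0,560] [0,560]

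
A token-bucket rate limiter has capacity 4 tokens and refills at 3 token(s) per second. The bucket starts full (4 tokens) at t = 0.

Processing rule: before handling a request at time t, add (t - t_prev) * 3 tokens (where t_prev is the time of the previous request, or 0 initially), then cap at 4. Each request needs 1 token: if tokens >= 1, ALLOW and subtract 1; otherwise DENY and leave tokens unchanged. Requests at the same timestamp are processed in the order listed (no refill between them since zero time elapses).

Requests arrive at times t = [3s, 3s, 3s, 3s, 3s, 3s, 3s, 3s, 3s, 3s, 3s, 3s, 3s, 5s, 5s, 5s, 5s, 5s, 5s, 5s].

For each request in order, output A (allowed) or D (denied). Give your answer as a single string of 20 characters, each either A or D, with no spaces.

Answer: AAAADDDDDDDDDAAAADDD

Derivation:
Simulating step by step:
  req#1 t=3s: ALLOW
  req#2 t=3s: ALLOW
  req#3 t=3s: ALLOW
  req#4 t=3s: ALLOW
  req#5 t=3s: DENY
  req#6 t=3s: DENY
  req#7 t=3s: DENY
  req#8 t=3s: DENY
  req#9 t=3s: DENY
  req#10 t=3s: DENY
  req#11 t=3s: DENY
  req#12 t=3s: DENY
  req#13 t=3s: DENY
  req#14 t=5s: ALLOW
  req#15 t=5s: ALLOW
  req#16 t=5s: ALLOW
  req#17 t=5s: ALLOW
  req#18 t=5s: DENY
  req#19 t=5s: DENY
  req#20 t=5s: DENY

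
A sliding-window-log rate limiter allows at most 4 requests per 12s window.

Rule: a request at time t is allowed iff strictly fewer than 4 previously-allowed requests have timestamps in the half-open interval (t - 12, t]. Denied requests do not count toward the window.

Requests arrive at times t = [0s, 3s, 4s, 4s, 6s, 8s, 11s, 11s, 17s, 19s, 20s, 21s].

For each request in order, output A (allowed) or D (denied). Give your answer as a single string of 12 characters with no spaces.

Answer: AAAADDDDAAAA

Derivation:
Tracking allowed requests in the window:
  req#1 t=0s: ALLOW
  req#2 t=3s: ALLOW
  req#3 t=4s: ALLOW
  req#4 t=4s: ALLOW
  req#5 t=6s: DENY
  req#6 t=8s: DENY
  req#7 t=11s: DENY
  req#8 t=11s: DENY
  req#9 t=17s: ALLOW
  req#10 t=19s: ALLOW
  req#11 t=20s: ALLOW
  req#12 t=21s: ALLOW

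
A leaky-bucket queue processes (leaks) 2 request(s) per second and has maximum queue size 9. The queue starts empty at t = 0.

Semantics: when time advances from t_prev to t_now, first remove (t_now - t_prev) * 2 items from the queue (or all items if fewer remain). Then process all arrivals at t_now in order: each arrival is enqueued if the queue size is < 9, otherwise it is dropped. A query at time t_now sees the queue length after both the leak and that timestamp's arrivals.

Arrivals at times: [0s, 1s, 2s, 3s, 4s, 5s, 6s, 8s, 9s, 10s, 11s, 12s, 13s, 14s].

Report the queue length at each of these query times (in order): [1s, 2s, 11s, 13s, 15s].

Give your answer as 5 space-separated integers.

Queue lengths at query times:
  query t=1s: backlog = 1
  query t=2s: backlog = 1
  query t=11s: backlog = 1
  query t=13s: backlog = 1
  query t=15s: backlog = 0

Answer: 1 1 1 1 0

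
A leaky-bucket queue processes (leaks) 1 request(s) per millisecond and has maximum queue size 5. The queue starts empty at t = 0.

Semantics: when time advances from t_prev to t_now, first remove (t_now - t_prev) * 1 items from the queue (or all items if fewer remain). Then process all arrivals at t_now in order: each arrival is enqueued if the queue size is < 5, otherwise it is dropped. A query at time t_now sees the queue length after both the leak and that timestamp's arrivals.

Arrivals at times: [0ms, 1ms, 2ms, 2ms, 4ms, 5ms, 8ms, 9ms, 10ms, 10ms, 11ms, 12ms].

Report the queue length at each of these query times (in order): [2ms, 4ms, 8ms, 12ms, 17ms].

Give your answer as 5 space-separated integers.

Queue lengths at query times:
  query t=2ms: backlog = 2
  query t=4ms: backlog = 1
  query t=8ms: backlog = 1
  query t=12ms: backlog = 2
  query t=17ms: backlog = 0

Answer: 2 1 1 2 0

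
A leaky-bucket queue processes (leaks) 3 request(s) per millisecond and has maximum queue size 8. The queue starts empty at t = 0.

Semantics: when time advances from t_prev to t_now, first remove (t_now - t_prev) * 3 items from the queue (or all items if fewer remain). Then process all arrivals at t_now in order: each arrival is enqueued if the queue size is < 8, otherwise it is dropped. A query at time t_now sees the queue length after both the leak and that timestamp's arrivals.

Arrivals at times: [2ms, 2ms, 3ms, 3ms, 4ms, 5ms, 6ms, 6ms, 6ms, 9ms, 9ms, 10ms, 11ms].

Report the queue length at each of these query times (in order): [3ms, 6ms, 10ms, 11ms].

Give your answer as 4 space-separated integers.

Answer: 2 3 1 1

Derivation:
Queue lengths at query times:
  query t=3ms: backlog = 2
  query t=6ms: backlog = 3
  query t=10ms: backlog = 1
  query t=11ms: backlog = 1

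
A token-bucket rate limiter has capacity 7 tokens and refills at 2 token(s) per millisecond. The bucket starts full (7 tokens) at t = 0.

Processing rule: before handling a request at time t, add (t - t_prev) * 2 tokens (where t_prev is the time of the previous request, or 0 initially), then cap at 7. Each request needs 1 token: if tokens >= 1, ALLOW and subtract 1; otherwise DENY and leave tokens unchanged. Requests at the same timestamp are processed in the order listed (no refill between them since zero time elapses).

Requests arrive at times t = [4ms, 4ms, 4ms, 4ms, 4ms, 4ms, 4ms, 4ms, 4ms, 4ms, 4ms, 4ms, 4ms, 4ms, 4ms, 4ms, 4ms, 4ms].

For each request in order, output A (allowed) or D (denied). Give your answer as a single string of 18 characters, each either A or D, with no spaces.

Simulating step by step:
  req#1 t=4ms: ALLOW
  req#2 t=4ms: ALLOW
  req#3 t=4ms: ALLOW
  req#4 t=4ms: ALLOW
  req#5 t=4ms: ALLOW
  req#6 t=4ms: ALLOW
  req#7 t=4ms: ALLOW
  req#8 t=4ms: DENY
  req#9 t=4ms: DENY
  req#10 t=4ms: DENY
  req#11 t=4ms: DENY
  req#12 t=4ms: DENY
  req#13 t=4ms: DENY
  req#14 t=4ms: DENY
  req#15 t=4ms: DENY
  req#16 t=4ms: DENY
  req#17 t=4ms: DENY
  req#18 t=4ms: DENY

Answer: AAAAAAADDDDDDDDDDD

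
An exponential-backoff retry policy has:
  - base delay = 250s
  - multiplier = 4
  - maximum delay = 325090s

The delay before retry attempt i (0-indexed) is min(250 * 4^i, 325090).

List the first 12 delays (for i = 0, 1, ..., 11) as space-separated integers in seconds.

Answer: 250 1000 4000 16000 64000 256000 325090 325090 325090 325090 325090 325090

Derivation:
Computing each delay:
  i=0: min(250*4^0, 325090) = 250
  i=1: min(250*4^1, 325090) = 1000
  i=2: min(250*4^2, 325090) = 4000
  i=3: min(250*4^3, 325090) = 16000
  i=4: min(250*4^4, 325090) = 64000
  i=5: min(250*4^5, 325090) = 256000
  i=6: min(250*4^6, 325090) = 325090
  i=7: min(250*4^7, 325090) = 325090
  i=8: min(250*4^8, 325090) = 325090
  i=9: min(250*4^9, 325090) = 325090
  i=10: min(250*4^10, 325090) = 325090
  i=11: min(250*4^11, 325090) = 325090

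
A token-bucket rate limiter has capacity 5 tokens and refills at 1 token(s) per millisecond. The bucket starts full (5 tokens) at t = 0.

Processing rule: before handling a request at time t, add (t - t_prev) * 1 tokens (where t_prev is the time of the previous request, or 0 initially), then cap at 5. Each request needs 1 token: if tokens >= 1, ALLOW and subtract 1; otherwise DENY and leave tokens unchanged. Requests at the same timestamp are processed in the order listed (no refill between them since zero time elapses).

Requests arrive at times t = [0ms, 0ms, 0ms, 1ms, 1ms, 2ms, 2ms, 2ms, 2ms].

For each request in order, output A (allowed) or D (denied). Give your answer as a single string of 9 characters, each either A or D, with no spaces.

Answer: AAAAAAADD

Derivation:
Simulating step by step:
  req#1 t=0ms: ALLOW
  req#2 t=0ms: ALLOW
  req#3 t=0ms: ALLOW
  req#4 t=1ms: ALLOW
  req#5 t=1ms: ALLOW
  req#6 t=2ms: ALLOW
  req#7 t=2ms: ALLOW
  req#8 t=2ms: DENY
  req#9 t=2ms: DENY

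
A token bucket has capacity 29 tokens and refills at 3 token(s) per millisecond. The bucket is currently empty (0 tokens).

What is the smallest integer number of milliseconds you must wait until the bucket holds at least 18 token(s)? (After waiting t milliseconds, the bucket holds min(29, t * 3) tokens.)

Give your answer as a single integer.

Answer: 6

Derivation:
Need t * 3 >= 18, so t >= 18/3.
Smallest integer t = ceil(18/3) = 6.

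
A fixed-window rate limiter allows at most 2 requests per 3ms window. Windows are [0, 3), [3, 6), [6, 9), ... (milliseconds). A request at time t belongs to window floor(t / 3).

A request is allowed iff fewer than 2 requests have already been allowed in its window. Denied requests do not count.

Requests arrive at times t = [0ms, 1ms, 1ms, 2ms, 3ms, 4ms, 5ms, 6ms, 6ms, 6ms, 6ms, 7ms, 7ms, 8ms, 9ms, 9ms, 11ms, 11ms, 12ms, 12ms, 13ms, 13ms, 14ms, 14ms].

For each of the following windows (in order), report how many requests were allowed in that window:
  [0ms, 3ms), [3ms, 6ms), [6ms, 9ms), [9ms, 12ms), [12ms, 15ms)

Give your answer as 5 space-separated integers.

Processing requests:
  req#1 t=0ms (window 0): ALLOW
  req#2 t=1ms (window 0): ALLOW
  req#3 t=1ms (window 0): DENY
  req#4 t=2ms (window 0): DENY
  req#5 t=3ms (window 1): ALLOW
  req#6 t=4ms (window 1): ALLOW
  req#7 t=5ms (window 1): DENY
  req#8 t=6ms (window 2): ALLOW
  req#9 t=6ms (window 2): ALLOW
  req#10 t=6ms (window 2): DENY
  req#11 t=6ms (window 2): DENY
  req#12 t=7ms (window 2): DENY
  req#13 t=7ms (window 2): DENY
  req#14 t=8ms (window 2): DENY
  req#15 t=9ms (window 3): ALLOW
  req#16 t=9ms (window 3): ALLOW
  req#17 t=11ms (window 3): DENY
  req#18 t=11ms (window 3): DENY
  req#19 t=12ms (window 4): ALLOW
  req#20 t=12ms (window 4): ALLOW
  req#21 t=13ms (window 4): DENY
  req#22 t=13ms (window 4): DENY
  req#23 t=14ms (window 4): DENY
  req#24 t=14ms (window 4): DENY

Allowed counts by window: 2 2 2 2 2

Answer: 2 2 2 2 2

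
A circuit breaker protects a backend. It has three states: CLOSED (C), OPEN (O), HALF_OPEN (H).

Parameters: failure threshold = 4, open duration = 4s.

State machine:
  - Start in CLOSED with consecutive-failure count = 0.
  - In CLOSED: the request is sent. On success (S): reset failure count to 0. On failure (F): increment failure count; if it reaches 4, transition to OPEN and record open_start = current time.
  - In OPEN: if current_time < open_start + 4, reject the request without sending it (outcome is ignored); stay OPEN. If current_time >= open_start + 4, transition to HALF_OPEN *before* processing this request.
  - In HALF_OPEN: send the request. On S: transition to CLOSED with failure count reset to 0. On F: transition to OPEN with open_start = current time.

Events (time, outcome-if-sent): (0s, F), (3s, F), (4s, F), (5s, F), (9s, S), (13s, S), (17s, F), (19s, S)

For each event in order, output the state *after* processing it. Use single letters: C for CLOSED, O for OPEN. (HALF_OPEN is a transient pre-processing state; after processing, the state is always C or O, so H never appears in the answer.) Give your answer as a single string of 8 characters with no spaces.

State after each event:
  event#1 t=0s outcome=F: state=CLOSED
  event#2 t=3s outcome=F: state=CLOSED
  event#3 t=4s outcome=F: state=CLOSED
  event#4 t=5s outcome=F: state=OPEN
  event#5 t=9s outcome=S: state=CLOSED
  event#6 t=13s outcome=S: state=CLOSED
  event#7 t=17s outcome=F: state=CLOSED
  event#8 t=19s outcome=S: state=CLOSED

Answer: CCCOCCCC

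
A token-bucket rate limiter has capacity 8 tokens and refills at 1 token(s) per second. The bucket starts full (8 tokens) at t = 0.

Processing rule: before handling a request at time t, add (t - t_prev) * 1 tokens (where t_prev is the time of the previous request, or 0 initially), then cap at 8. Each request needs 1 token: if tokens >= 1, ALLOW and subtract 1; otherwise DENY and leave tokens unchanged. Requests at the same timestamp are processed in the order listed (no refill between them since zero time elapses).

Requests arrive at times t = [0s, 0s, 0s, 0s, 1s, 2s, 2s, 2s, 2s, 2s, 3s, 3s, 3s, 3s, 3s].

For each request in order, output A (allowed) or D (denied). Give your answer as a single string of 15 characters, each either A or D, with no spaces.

Answer: AAAAAAAAAAADDDD

Derivation:
Simulating step by step:
  req#1 t=0s: ALLOW
  req#2 t=0s: ALLOW
  req#3 t=0s: ALLOW
  req#4 t=0s: ALLOW
  req#5 t=1s: ALLOW
  req#6 t=2s: ALLOW
  req#7 t=2s: ALLOW
  req#8 t=2s: ALLOW
  req#9 t=2s: ALLOW
  req#10 t=2s: ALLOW
  req#11 t=3s: ALLOW
  req#12 t=3s: DENY
  req#13 t=3s: DENY
  req#14 t=3s: DENY
  req#15 t=3s: DENY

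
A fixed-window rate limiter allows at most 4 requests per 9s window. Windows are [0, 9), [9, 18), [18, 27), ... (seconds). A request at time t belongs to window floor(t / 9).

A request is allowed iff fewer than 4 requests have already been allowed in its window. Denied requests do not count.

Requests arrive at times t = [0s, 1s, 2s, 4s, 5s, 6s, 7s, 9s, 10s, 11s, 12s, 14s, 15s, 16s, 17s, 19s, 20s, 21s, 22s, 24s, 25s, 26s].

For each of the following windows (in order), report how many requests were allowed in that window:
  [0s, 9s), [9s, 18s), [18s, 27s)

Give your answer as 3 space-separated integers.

Processing requests:
  req#1 t=0s (window 0): ALLOW
  req#2 t=1s (window 0): ALLOW
  req#3 t=2s (window 0): ALLOW
  req#4 t=4s (window 0): ALLOW
  req#5 t=5s (window 0): DENY
  req#6 t=6s (window 0): DENY
  req#7 t=7s (window 0): DENY
  req#8 t=9s (window 1): ALLOW
  req#9 t=10s (window 1): ALLOW
  req#10 t=11s (window 1): ALLOW
  req#11 t=12s (window 1): ALLOW
  req#12 t=14s (window 1): DENY
  req#13 t=15s (window 1): DENY
  req#14 t=16s (window 1): DENY
  req#15 t=17s (window 1): DENY
  req#16 t=19s (window 2): ALLOW
  req#17 t=20s (window 2): ALLOW
  req#18 t=21s (window 2): ALLOW
  req#19 t=22s (window 2): ALLOW
  req#20 t=24s (window 2): DENY
  req#21 t=25s (window 2): DENY
  req#22 t=26s (window 2): DENY

Allowed counts by window: 4 4 4

Answer: 4 4 4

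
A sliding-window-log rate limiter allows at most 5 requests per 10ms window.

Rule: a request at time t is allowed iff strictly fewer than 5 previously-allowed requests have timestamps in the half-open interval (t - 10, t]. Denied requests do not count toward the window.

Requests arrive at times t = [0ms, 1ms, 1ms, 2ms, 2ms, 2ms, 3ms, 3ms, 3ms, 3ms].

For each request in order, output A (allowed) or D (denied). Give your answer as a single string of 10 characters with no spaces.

Tracking allowed requests in the window:
  req#1 t=0ms: ALLOW
  req#2 t=1ms: ALLOW
  req#3 t=1ms: ALLOW
  req#4 t=2ms: ALLOW
  req#5 t=2ms: ALLOW
  req#6 t=2ms: DENY
  req#7 t=3ms: DENY
  req#8 t=3ms: DENY
  req#9 t=3ms: DENY
  req#10 t=3ms: DENY

Answer: AAAAADDDDD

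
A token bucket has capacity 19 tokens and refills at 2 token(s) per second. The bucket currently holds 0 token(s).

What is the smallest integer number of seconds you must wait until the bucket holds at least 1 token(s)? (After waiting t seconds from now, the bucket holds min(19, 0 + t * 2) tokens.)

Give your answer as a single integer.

Answer: 1

Derivation:
Need 0 + t * 2 >= 1, so t >= 1/2.
Smallest integer t = ceil(1/2) = 1.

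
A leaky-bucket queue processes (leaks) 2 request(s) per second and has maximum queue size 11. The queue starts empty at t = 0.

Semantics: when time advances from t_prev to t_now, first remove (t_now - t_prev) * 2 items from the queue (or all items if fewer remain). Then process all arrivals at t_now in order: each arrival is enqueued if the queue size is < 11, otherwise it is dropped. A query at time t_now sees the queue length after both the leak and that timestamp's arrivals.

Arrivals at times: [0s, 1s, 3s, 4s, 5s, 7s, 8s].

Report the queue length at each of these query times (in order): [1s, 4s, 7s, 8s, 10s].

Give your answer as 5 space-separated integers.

Queue lengths at query times:
  query t=1s: backlog = 1
  query t=4s: backlog = 1
  query t=7s: backlog = 1
  query t=8s: backlog = 1
  query t=10s: backlog = 0

Answer: 1 1 1 1 0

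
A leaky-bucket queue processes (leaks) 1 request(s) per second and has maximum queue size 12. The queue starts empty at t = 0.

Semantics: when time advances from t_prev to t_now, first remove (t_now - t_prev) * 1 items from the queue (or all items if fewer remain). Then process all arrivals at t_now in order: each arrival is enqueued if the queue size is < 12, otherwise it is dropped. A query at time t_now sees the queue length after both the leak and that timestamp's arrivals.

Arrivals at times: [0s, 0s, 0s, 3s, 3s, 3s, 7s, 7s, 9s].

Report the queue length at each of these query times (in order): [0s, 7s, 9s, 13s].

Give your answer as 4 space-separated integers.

Queue lengths at query times:
  query t=0s: backlog = 3
  query t=7s: backlog = 2
  query t=9s: backlog = 1
  query t=13s: backlog = 0

Answer: 3 2 1 0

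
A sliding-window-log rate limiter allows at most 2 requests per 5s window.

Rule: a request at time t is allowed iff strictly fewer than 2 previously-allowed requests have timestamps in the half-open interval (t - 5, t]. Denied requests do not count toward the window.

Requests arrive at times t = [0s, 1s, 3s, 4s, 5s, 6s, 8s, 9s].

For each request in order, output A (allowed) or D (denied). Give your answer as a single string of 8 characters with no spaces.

Answer: AADDAADD

Derivation:
Tracking allowed requests in the window:
  req#1 t=0s: ALLOW
  req#2 t=1s: ALLOW
  req#3 t=3s: DENY
  req#4 t=4s: DENY
  req#5 t=5s: ALLOW
  req#6 t=6s: ALLOW
  req#7 t=8s: DENY
  req#8 t=9s: DENY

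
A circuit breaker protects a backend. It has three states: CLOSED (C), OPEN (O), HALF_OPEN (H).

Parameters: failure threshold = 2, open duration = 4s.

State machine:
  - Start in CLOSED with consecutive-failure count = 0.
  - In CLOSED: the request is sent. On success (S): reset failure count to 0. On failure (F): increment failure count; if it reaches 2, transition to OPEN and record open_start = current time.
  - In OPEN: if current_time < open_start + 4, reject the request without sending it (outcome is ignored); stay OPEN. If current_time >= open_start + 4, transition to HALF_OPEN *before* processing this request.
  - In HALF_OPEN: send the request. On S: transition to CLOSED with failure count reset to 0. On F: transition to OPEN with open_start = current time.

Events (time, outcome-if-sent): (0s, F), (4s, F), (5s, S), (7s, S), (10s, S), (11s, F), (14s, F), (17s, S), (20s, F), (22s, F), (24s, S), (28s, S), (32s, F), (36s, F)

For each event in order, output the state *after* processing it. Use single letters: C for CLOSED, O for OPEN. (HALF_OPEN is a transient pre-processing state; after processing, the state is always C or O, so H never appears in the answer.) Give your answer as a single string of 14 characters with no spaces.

State after each event:
  event#1 t=0s outcome=F: state=CLOSED
  event#2 t=4s outcome=F: state=OPEN
  event#3 t=5s outcome=S: state=OPEN
  event#4 t=7s outcome=S: state=OPEN
  event#5 t=10s outcome=S: state=CLOSED
  event#6 t=11s outcome=F: state=CLOSED
  event#7 t=14s outcome=F: state=OPEN
  event#8 t=17s outcome=S: state=OPEN
  event#9 t=20s outcome=F: state=OPEN
  event#10 t=22s outcome=F: state=OPEN
  event#11 t=24s outcome=S: state=CLOSED
  event#12 t=28s outcome=S: state=CLOSED
  event#13 t=32s outcome=F: state=CLOSED
  event#14 t=36s outcome=F: state=OPEN

Answer: COOOCCOOOOCCCO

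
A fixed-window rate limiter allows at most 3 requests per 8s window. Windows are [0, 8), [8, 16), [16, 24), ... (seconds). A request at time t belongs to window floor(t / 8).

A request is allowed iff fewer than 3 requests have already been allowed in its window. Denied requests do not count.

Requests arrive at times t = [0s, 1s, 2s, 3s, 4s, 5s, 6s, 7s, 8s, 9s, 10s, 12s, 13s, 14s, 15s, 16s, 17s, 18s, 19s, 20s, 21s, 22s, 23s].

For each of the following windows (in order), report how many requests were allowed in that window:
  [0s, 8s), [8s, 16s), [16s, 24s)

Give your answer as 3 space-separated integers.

Processing requests:
  req#1 t=0s (window 0): ALLOW
  req#2 t=1s (window 0): ALLOW
  req#3 t=2s (window 0): ALLOW
  req#4 t=3s (window 0): DENY
  req#5 t=4s (window 0): DENY
  req#6 t=5s (window 0): DENY
  req#7 t=6s (window 0): DENY
  req#8 t=7s (window 0): DENY
  req#9 t=8s (window 1): ALLOW
  req#10 t=9s (window 1): ALLOW
  req#11 t=10s (window 1): ALLOW
  req#12 t=12s (window 1): DENY
  req#13 t=13s (window 1): DENY
  req#14 t=14s (window 1): DENY
  req#15 t=15s (window 1): DENY
  req#16 t=16s (window 2): ALLOW
  req#17 t=17s (window 2): ALLOW
  req#18 t=18s (window 2): ALLOW
  req#19 t=19s (window 2): DENY
  req#20 t=20s (window 2): DENY
  req#21 t=21s (window 2): DENY
  req#22 t=22s (window 2): DENY
  req#23 t=23s (window 2): DENY

Allowed counts by window: 3 3 3

Answer: 3 3 3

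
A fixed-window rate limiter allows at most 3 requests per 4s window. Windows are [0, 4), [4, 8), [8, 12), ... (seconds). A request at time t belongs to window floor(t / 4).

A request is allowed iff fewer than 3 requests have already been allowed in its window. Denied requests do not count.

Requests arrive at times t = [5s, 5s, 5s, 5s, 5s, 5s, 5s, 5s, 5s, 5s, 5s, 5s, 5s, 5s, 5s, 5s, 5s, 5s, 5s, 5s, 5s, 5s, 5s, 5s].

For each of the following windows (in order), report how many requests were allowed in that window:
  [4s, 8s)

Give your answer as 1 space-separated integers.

Processing requests:
  req#1 t=5s (window 1): ALLOW
  req#2 t=5s (window 1): ALLOW
  req#3 t=5s (window 1): ALLOW
  req#4 t=5s (window 1): DENY
  req#5 t=5s (window 1): DENY
  req#6 t=5s (window 1): DENY
  req#7 t=5s (window 1): DENY
  req#8 t=5s (window 1): DENY
  req#9 t=5s (window 1): DENY
  req#10 t=5s (window 1): DENY
  req#11 t=5s (window 1): DENY
  req#12 t=5s (window 1): DENY
  req#13 t=5s (window 1): DENY
  req#14 t=5s (window 1): DENY
  req#15 t=5s (window 1): DENY
  req#16 t=5s (window 1): DENY
  req#17 t=5s (window 1): DENY
  req#18 t=5s (window 1): DENY
  req#19 t=5s (window 1): DENY
  req#20 t=5s (window 1): DENY
  req#21 t=5s (window 1): DENY
  req#22 t=5s (window 1): DENY
  req#23 t=5s (window 1): DENY
  req#24 t=5s (window 1): DENY

Allowed counts by window: 3

Answer: 3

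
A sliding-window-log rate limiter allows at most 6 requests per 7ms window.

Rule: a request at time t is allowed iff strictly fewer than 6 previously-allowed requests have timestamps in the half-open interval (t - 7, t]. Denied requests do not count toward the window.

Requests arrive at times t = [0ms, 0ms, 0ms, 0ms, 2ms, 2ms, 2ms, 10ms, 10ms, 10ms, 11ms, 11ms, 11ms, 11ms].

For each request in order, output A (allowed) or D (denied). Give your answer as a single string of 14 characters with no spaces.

Answer: AAAAAADAAAAAAD

Derivation:
Tracking allowed requests in the window:
  req#1 t=0ms: ALLOW
  req#2 t=0ms: ALLOW
  req#3 t=0ms: ALLOW
  req#4 t=0ms: ALLOW
  req#5 t=2ms: ALLOW
  req#6 t=2ms: ALLOW
  req#7 t=2ms: DENY
  req#8 t=10ms: ALLOW
  req#9 t=10ms: ALLOW
  req#10 t=10ms: ALLOW
  req#11 t=11ms: ALLOW
  req#12 t=11ms: ALLOW
  req#13 t=11ms: ALLOW
  req#14 t=11ms: DENY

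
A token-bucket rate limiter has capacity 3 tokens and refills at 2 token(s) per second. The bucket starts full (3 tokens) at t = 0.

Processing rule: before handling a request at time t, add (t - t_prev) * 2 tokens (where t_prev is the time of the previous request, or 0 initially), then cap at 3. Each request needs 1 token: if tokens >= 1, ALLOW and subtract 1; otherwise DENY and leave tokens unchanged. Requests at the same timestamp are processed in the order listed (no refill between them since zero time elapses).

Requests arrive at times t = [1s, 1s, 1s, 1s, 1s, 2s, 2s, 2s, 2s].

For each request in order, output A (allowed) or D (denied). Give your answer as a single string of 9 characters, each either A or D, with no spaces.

Answer: AAADDAADD

Derivation:
Simulating step by step:
  req#1 t=1s: ALLOW
  req#2 t=1s: ALLOW
  req#3 t=1s: ALLOW
  req#4 t=1s: DENY
  req#5 t=1s: DENY
  req#6 t=2s: ALLOW
  req#7 t=2s: ALLOW
  req#8 t=2s: DENY
  req#9 t=2s: DENY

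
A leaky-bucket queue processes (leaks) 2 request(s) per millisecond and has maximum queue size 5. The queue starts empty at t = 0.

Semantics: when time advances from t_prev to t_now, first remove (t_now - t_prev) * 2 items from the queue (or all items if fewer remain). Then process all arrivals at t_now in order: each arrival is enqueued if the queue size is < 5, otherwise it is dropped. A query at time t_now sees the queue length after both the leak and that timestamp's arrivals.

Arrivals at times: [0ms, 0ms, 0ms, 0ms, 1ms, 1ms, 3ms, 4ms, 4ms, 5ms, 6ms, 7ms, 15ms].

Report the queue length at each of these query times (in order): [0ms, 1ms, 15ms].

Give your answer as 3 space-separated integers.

Answer: 4 4 1

Derivation:
Queue lengths at query times:
  query t=0ms: backlog = 4
  query t=1ms: backlog = 4
  query t=15ms: backlog = 1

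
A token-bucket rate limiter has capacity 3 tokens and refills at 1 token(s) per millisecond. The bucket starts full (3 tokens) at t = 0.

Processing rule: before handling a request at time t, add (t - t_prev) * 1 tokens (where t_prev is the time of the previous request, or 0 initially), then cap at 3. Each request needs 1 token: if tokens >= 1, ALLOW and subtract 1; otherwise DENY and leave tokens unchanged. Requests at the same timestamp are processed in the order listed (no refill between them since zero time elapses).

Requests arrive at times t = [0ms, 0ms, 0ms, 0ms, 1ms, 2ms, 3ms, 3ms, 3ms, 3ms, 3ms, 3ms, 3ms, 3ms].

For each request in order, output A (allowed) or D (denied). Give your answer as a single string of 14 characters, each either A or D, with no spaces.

Answer: AAADAAADDDDDDD

Derivation:
Simulating step by step:
  req#1 t=0ms: ALLOW
  req#2 t=0ms: ALLOW
  req#3 t=0ms: ALLOW
  req#4 t=0ms: DENY
  req#5 t=1ms: ALLOW
  req#6 t=2ms: ALLOW
  req#7 t=3ms: ALLOW
  req#8 t=3ms: DENY
  req#9 t=3ms: DENY
  req#10 t=3ms: DENY
  req#11 t=3ms: DENY
  req#12 t=3ms: DENY
  req#13 t=3ms: DENY
  req#14 t=3ms: DENY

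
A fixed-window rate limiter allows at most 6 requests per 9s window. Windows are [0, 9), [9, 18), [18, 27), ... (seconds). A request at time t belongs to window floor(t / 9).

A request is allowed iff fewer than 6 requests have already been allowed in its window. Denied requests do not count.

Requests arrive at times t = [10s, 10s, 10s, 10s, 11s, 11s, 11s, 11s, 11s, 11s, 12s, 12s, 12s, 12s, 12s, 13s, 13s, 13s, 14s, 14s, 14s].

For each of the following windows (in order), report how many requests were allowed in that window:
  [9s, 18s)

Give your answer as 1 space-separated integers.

Processing requests:
  req#1 t=10s (window 1): ALLOW
  req#2 t=10s (window 1): ALLOW
  req#3 t=10s (window 1): ALLOW
  req#4 t=10s (window 1): ALLOW
  req#5 t=11s (window 1): ALLOW
  req#6 t=11s (window 1): ALLOW
  req#7 t=11s (window 1): DENY
  req#8 t=11s (window 1): DENY
  req#9 t=11s (window 1): DENY
  req#10 t=11s (window 1): DENY
  req#11 t=12s (window 1): DENY
  req#12 t=12s (window 1): DENY
  req#13 t=12s (window 1): DENY
  req#14 t=12s (window 1): DENY
  req#15 t=12s (window 1): DENY
  req#16 t=13s (window 1): DENY
  req#17 t=13s (window 1): DENY
  req#18 t=13s (window 1): DENY
  req#19 t=14s (window 1): DENY
  req#20 t=14s (window 1): DENY
  req#21 t=14s (window 1): DENY

Allowed counts by window: 6

Answer: 6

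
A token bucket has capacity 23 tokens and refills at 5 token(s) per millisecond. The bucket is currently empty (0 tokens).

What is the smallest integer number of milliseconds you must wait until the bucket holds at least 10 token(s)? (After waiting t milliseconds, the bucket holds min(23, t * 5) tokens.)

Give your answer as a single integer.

Answer: 2

Derivation:
Need t * 5 >= 10, so t >= 10/5.
Smallest integer t = ceil(10/5) = 2.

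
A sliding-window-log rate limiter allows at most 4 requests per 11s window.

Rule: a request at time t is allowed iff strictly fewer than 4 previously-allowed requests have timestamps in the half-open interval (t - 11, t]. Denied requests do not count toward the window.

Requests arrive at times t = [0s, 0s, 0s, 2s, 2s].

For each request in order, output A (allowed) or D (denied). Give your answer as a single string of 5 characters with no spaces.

Tracking allowed requests in the window:
  req#1 t=0s: ALLOW
  req#2 t=0s: ALLOW
  req#3 t=0s: ALLOW
  req#4 t=2s: ALLOW
  req#5 t=2s: DENY

Answer: AAAAD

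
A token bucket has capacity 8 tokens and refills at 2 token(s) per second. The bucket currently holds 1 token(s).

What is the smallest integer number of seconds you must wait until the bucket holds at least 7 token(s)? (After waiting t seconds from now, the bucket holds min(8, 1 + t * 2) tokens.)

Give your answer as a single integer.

Need 1 + t * 2 >= 7, so t >= 6/2.
Smallest integer t = ceil(6/2) = 3.

Answer: 3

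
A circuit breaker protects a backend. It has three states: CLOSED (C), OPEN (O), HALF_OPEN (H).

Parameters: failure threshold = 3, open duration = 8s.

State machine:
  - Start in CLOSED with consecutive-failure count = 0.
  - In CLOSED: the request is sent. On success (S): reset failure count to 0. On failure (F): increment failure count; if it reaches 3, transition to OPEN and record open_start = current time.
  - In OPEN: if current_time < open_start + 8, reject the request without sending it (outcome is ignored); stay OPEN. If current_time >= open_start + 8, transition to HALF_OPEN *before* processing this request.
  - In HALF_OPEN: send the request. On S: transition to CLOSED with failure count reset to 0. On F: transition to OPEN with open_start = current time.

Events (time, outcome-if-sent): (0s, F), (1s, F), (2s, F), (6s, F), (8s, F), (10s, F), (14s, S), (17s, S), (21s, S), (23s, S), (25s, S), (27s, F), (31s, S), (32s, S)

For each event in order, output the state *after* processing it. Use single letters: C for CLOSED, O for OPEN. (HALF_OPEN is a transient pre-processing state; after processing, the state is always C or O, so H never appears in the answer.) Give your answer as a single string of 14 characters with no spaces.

State after each event:
  event#1 t=0s outcome=F: state=CLOSED
  event#2 t=1s outcome=F: state=CLOSED
  event#3 t=2s outcome=F: state=OPEN
  event#4 t=6s outcome=F: state=OPEN
  event#5 t=8s outcome=F: state=OPEN
  event#6 t=10s outcome=F: state=OPEN
  event#7 t=14s outcome=S: state=OPEN
  event#8 t=17s outcome=S: state=OPEN
  event#9 t=21s outcome=S: state=CLOSED
  event#10 t=23s outcome=S: state=CLOSED
  event#11 t=25s outcome=S: state=CLOSED
  event#12 t=27s outcome=F: state=CLOSED
  event#13 t=31s outcome=S: state=CLOSED
  event#14 t=32s outcome=S: state=CLOSED

Answer: CCOOOOOOCCCCCC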